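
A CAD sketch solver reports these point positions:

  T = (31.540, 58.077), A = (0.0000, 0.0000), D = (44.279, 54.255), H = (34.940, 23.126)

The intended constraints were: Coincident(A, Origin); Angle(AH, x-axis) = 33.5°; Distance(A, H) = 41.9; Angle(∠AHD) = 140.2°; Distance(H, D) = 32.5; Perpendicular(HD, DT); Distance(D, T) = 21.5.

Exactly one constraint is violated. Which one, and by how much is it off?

Distance(D, T) = 21.5 — off by 8.20.

A = (0.00, 0.00) ✓; AH at 33.50° ✓; |AH| = 41.90 ✓; ∠AHD = 140.2° ✓; |HD| = 32.50 ✓; ∠(HD, DT) = 90.00° ✓; |DT| = 13.30 ✗.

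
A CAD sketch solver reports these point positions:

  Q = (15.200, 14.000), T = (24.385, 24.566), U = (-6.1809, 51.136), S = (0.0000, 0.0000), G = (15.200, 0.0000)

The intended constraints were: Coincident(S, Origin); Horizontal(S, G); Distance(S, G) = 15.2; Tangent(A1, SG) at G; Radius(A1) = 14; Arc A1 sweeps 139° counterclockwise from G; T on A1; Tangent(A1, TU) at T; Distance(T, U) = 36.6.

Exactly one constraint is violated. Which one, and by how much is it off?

Distance(T, U) = 36.6 — off by 3.90.

S = (0.00, 0.00) ✓; S.y = 0.00, G.y = 0.00 ✓; |SG| = 15.20 ✓; ∠(QG, GS) = 90.00° ✓; |QG| = 14.00 ✓; bearing(Q→T) − bearing(Q→G) = 139.0° ✓; |QT| = 14.00 ✓; ∠(QT, TU) = 90.00° ✓; |TU| = 40.50 ✗.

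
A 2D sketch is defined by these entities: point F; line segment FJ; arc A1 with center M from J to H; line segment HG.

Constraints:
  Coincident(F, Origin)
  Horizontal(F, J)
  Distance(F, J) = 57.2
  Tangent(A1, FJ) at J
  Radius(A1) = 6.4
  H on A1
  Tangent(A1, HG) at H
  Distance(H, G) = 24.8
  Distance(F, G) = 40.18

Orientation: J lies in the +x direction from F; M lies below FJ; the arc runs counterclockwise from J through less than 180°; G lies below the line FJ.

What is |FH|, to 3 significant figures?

52.7

F is at the origin; FJ is horizontal with |FJ| = 57.2 and J on the +x side, so J = (57.2, 0.00). Tangency of A1 to FJ means the radius MJ is perpendicular to FJ, so M = J + (0, -6.4) = (57.2, -6.40). Since MH ⟂ HG (tangency), |MG| = √(6.4² + 24.8²) = 25.6 regardless of where H sits on A1. So G lies on both circle(F, 40.18) and circle(M, 25.6); the below-FJ intersection is G = (35.2, -19.4). H is the foot of the tangent from G: H = (52.7, -1.88).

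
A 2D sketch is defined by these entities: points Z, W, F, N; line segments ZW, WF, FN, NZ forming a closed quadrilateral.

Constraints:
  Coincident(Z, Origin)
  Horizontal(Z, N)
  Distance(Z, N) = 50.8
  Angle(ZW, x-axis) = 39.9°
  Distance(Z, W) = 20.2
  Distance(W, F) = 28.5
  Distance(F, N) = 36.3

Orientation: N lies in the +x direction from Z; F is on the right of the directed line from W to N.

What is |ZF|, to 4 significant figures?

23.67

Z is at the origin; Z and N share the same y with |ZN| = 50.8 and N in +x, so N = (50.8, 0). ZW runs at 39.9° with |ZW| = 20.2, so W = (15.50, 12.96). F is determined by |WF| = 28.5 and |FN| = 36.3 together: it lies at the intersection of circle(W, 28.5) and circle(N, 36.3). With |WN| = 37.61, the foot of the radical line on WN is 12.08 from W and the perpendicular offset is √(28.5² − 12.08²) = 25.81. Taking the right-of-WN solution: F = (17.95, -15.44).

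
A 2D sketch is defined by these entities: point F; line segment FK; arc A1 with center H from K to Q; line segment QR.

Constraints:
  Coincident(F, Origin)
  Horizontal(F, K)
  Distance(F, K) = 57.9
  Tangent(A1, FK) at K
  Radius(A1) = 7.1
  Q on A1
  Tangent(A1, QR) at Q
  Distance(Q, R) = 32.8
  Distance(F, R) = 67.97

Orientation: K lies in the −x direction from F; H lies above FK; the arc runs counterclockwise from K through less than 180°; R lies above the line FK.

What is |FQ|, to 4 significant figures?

51.46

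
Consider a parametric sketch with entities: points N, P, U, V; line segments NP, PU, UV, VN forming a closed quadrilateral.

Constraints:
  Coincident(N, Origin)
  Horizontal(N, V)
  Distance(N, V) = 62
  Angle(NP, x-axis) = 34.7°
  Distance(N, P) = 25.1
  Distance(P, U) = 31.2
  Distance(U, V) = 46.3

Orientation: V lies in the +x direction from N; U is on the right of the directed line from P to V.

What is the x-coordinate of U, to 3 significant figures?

18.9

N is at the origin; N and V share the same y with |NV| = 62.0 and V in +x, so V = (62.0, 0). NP runs at 34.7° with |NP| = 25.1, so P = (20.6, 14.3). U is determined by |PU| = 31.2 and |UV| = 46.3 together: it lies at the intersection of circle(P, 31.2) and circle(V, 46.3). With |PV| = 43.8, the foot of the radical line on PV is 8.51 from P and the perpendicular offset is √(31.2² − 8.51²) = 30.0. Taking the right-of-PV solution: U = (18.9, -16.9).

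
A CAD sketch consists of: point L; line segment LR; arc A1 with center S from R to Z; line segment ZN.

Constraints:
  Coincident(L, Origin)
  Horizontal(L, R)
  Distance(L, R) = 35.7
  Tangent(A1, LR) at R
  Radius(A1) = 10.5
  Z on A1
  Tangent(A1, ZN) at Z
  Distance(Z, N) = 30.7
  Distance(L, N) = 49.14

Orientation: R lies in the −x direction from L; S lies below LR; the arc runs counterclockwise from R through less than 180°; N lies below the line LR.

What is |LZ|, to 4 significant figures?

47.24

Checks: |SZ| = 10.50 ✓; ∠(SZ, ZN) = 90.00° ✓; |ZN| = 30.70 ✓; |LN| = 49.14 ✓.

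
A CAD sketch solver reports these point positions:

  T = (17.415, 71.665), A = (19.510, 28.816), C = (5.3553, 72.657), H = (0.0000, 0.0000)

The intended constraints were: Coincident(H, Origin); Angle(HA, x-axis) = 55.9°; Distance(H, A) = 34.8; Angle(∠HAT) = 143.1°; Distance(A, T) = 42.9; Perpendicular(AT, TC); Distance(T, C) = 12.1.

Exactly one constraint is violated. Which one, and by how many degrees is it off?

Perpendicular(AT, TC) — off by 7.50°.

H = (0.00, 0.00) ✓; HA at 55.90° ✓; |HA| = 34.80 ✓; ∠HAT = 143.1° ✓; |AT| = 42.90 ✓; ∠(AT, TC) = 82.50° ✗; |TC| = 12.10 ✓.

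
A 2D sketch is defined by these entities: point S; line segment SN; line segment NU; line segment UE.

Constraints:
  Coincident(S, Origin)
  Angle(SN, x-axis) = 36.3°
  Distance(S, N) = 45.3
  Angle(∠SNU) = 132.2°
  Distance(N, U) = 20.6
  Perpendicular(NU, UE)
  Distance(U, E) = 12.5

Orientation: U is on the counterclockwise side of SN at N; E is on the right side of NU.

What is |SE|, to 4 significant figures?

68.74

∠SNU = 132.2°, so NU runs at 36.3° + (180° − 132.2°) = 84.10° from the x-axis; with |NU| = 20.6, U = N + 20.6·(cos 84.10°, sin 84.10°) = (38.63, 47.31). NU is perpendicular to UE; with |UE| = 12.5 on the right of NU, E = U + 12.5·(0.9947, -0.1028) = (51.06, 46.02). Then |SE| = |E − S| = 68.74.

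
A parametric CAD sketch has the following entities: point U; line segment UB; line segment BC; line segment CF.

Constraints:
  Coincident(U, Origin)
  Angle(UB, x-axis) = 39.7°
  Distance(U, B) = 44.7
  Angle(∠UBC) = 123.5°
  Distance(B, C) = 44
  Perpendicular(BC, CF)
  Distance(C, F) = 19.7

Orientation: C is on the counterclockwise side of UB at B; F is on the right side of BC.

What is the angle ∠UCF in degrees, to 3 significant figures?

118°

U is at the origin; UB runs at 39.7° with length 44.7, so B = 44.7·(cos 39.7°, sin 39.7°) = (34.4, 28.6). ∠UBC = 123.5°, so BC runs at 39.7° + (180° − 123.5°) = 96.2° from the x-axis; with |BC| = 44.0, C = B + 44.0·(cos 96.2°, sin 96.2°) = (29.6, 72.3). The perpendicularity gives CF at right angles to BC; with |CF| = 19.7 on the right of BC, F = C + 19.7·(0.994, 0.108) = (49.2, 74.4). Then cos ∠UCF = CU·CF / (|CU||CF|), giving 118°.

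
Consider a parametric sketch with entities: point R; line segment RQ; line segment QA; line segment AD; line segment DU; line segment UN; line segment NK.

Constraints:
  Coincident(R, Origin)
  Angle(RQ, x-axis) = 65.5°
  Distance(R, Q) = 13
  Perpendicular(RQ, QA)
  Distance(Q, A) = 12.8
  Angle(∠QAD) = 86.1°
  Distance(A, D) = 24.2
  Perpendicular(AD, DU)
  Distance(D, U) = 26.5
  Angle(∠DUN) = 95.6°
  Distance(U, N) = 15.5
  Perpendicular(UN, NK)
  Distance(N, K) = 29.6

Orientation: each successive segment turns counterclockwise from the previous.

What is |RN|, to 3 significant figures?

16.9

AD ⟂ DU, so DU runs at -20.6°; with |DU| = 26.5, U = (10.0, -14.8). ∠DUN = 95.6° gives UN at 63.8° from the x-axis; with |UN| = 15.5, N = (16.9, -0.931). Then |RN| = |N − R| = 16.9.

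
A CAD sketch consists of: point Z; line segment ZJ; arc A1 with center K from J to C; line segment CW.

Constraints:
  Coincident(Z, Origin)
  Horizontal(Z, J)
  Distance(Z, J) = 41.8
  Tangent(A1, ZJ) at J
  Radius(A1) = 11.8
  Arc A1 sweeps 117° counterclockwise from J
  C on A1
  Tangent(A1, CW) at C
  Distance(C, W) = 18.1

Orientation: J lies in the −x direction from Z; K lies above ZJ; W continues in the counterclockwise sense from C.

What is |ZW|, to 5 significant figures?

51.656

On A1, J sits at bearing -90° from K; a 117° counterclockwise sweep puts C at bearing 27°, so C = K + 11.8·(cos 27°, sin 27°) = (-31.286, 17.157). Tangency of A1 to CW means the radius KC is perpendicular to CW, so CW runs along (−sin 27°, cos 27°); with |CW| = 18.1, W = (-39.503, 33.284). Then |ZW| = |W − Z| = 51.656.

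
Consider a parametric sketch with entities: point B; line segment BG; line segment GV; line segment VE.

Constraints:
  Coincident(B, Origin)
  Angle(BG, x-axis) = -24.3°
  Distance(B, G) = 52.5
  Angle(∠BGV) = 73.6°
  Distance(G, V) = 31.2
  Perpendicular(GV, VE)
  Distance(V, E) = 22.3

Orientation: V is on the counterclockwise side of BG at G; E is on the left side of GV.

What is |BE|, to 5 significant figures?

32.493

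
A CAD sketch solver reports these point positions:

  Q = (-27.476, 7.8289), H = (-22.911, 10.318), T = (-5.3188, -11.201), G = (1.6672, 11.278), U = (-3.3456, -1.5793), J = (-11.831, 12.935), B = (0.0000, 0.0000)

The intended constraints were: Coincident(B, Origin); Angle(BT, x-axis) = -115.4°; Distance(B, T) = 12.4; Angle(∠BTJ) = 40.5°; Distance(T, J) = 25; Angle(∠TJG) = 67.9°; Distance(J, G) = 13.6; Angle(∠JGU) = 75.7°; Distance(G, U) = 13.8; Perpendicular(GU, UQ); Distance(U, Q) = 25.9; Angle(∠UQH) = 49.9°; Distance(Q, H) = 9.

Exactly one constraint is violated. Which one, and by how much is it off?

Distance(Q, H) = 9 — off by 3.80.

B = (0.00, 0.00) ✓; BT at -115.4° ✓; |BT| = 12.40 ✓; ∠BTJ = 40.50° ✓; |TJ| = 25.00 ✓; ∠TJG = 67.90° ✓; |JG| = 13.60 ✓; ∠JGU = 75.70° ✓; |GU| = 13.80 ✓; ∠(GU, UQ) = 90.00° ✓; |UQ| = 25.90 ✓; ∠UQH = 49.90° ✓; |QH| = 5.200 ✗.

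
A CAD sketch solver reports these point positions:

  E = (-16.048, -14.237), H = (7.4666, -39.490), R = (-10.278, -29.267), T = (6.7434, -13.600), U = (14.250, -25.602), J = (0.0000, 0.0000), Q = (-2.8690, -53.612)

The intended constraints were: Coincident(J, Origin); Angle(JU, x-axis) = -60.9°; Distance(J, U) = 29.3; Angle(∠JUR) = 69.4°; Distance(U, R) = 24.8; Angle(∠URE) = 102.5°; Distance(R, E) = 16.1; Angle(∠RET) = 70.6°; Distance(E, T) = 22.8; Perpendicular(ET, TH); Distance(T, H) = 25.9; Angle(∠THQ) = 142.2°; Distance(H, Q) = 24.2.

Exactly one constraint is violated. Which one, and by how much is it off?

Distance(H, Q) = 24.2 — off by 6.70.

J = (0.00, 0.00) ✓; JU at -60.90° ✓; |JU| = 29.30 ✓; ∠JUR = 69.40° ✓; |UR| = 24.80 ✓; ∠URE = 102.5° ✓; |RE| = 16.10 ✓; ∠RET = 70.60° ✓; |ET| = 22.80 ✓; ∠(ET, TH) = 90.00° ✓; |TH| = 25.90 ✓; ∠THQ = 142.2° ✓; |HQ| = 17.50 ✗.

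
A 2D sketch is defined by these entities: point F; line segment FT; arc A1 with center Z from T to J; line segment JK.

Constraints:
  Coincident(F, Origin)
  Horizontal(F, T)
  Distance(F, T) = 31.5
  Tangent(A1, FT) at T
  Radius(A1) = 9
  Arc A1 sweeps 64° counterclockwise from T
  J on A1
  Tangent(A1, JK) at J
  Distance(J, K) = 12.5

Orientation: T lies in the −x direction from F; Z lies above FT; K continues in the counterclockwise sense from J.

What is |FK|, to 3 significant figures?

24.2

On A1, T sits at bearing -90° from Z; a 64° counterclockwise sweep puts J at bearing -26°, so J = Z + 9.0·(cos -26°, sin -26°) = (-23.4, 5.05). Since A1 is tangent to JK there, ZJ ⟂ JK, so JK runs along (−sin -26°, cos -26°); with |JK| = 12.5, K = (-17.9, 16.3). Then |FK| = |K − F| = 24.2.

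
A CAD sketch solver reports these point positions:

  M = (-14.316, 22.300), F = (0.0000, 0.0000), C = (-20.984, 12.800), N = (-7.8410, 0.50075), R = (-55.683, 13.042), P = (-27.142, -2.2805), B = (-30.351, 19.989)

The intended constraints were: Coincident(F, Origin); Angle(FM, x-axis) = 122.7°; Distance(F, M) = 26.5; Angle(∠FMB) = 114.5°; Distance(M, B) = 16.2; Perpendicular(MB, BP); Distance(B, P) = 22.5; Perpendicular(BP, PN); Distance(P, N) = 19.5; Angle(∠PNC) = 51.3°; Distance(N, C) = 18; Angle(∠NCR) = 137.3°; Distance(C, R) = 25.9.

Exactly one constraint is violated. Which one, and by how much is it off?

Distance(C, R) = 25.9 — off by 8.80.

F = (0.00, 0.00) ✓; FM at 122.7° ✓; |FM| = 26.50 ✓; ∠FMB = 114.5° ✓; |MB| = 16.20 ✓; ∠(MB, BP) = 90.00° ✓; |BP| = 22.50 ✓; ∠(BP, PN) = 90.00° ✓; |PN| = 19.50 ✓; ∠PNC = 51.30° ✓; |NC| = 18.00 ✓; ∠NCR = 137.3° ✓; |CR| = 34.70 ✗.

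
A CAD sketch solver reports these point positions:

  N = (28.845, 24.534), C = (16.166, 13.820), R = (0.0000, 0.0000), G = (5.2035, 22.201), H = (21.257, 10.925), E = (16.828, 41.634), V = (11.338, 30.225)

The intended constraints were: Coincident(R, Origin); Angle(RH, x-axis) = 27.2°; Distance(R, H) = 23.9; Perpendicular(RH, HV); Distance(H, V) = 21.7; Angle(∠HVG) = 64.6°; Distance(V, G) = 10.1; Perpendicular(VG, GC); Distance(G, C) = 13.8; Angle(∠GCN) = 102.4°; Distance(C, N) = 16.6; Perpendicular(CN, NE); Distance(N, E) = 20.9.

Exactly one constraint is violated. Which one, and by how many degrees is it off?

Perpendicular(CN, NE) — off by 5.10°.

R = (0.00, 0.00) ✓; RH at 27.20° ✓; |RH| = 23.90 ✓; ∠(RH, HV) = 90.00° ✓; |HV| = 21.70 ✓; ∠HVG = 64.60° ✓; |VG| = 10.10 ✓; ∠(VG, GC) = 90.00° ✓; |GC| = 13.80 ✓; ∠GCN = 102.4° ✓; |CN| = 16.60 ✓; ∠(CN, NE) = 84.90° ✗; |NE| = 20.90 ✓.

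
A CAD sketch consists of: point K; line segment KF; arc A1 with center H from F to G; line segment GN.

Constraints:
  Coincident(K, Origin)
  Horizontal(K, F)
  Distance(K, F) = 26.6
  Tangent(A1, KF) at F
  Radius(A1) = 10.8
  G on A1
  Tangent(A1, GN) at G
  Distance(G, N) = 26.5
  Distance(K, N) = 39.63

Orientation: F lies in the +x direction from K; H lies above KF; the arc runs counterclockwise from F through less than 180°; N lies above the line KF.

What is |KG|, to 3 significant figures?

38.8

Checks: |HG| = 10.80 ✓; ∠(HG, GN) = 90.00° ✓; |GN| = 26.50 ✓; |KN| = 39.63 ✓.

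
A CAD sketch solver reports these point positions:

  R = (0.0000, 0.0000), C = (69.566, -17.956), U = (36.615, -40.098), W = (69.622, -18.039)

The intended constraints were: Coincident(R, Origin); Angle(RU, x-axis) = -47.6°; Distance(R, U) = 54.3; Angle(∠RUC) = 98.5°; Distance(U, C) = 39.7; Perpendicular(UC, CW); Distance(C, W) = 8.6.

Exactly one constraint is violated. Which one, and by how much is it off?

Distance(C, W) = 8.6 — off by 8.50.

R = (0.00, 0.00) ✓; RU at -47.60° ✓; |RU| = 54.30 ✓; ∠RUC = 98.50° ✓; |UC| = 39.70 ✓; ∠(UC, CW) = 89.89° ✓; |CW| = 0.1001 ✗.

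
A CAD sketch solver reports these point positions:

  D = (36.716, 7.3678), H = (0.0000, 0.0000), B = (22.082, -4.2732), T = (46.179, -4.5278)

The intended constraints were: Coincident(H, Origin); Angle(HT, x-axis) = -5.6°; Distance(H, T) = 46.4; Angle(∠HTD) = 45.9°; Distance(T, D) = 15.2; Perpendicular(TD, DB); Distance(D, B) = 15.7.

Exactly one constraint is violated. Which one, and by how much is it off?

Distance(D, B) = 15.7 — off by 3.00.

H = (0.00, 0.00) ✓; HT at -5.600° ✓; |HT| = 46.40 ✓; ∠HTD = 45.90° ✓; |TD| = 15.20 ✓; ∠(TD, DB) = 90.00° ✓; |DB| = 18.70 ✗.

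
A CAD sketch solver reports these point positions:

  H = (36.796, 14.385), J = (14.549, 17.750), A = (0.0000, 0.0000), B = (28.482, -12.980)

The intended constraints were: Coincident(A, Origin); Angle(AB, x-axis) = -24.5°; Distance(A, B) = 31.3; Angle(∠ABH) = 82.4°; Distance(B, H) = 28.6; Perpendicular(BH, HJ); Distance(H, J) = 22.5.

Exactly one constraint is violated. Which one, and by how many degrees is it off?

Perpendicular(BH, HJ) — off by 8.30°.

A = (0.00, 0.00) ✓; AB at -24.50° ✓; |AB| = 31.30 ✓; ∠ABH = 82.40° ✓; |BH| = 28.60 ✓; ∠(BH, HJ) = 98.30° ✗; |HJ| = 22.50 ✓.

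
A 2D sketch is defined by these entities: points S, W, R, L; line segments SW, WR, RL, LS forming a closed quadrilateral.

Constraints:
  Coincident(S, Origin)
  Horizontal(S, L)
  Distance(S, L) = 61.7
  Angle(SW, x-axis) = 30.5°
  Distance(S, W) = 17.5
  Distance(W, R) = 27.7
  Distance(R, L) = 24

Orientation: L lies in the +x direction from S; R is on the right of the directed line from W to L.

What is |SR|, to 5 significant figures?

38.918

Checks: |WR| = 27.70 ✓; |RL| = 24.00 ✓.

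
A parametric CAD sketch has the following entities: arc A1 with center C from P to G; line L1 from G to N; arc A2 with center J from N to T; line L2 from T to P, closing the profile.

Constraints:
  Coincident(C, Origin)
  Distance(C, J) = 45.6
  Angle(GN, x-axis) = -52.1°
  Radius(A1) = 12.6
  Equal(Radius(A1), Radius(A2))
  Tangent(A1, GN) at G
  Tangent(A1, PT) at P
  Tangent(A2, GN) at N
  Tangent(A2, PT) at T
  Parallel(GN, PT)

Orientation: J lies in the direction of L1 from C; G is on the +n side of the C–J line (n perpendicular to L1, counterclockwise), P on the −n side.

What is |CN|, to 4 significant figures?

47.31

The slot axis is L1's direction at -52.1°, so u = (cos -52.1°, sin -52.1°) = (0.6143, -0.7891) and n = (−sin -52.1°, cos -52.1°) = (0.7891, 0.6143). C is at the origin and J lies 45.6 along u from C, so J = 45.6·u = (28.01, -35.98). Tangency of A1 to both parallel lines with radius 12.6 puts G and P at C ± 12.6·n: G = (9.942, 7.740), P = (-9.942, -7.740). Equal radii place N and T the same way about J: N = J + 12.6·n = (37.95, -28.24), T = J − 12.6·n = (18.07, -43.72). Then |CN| = |N − C| = 47.31.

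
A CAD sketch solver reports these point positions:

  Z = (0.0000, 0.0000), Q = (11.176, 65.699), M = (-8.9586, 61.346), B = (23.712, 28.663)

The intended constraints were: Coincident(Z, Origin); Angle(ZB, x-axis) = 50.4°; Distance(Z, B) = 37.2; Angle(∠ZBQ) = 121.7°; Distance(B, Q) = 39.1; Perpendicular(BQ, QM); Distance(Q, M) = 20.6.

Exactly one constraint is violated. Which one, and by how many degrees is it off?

Perpendicular(BQ, QM) — off by 6.50°.

Z = (0.00, 0.00) ✓; ZB at 50.40° ✓; |ZB| = 37.20 ✓; ∠ZBQ = 121.7° ✓; |BQ| = 39.10 ✓; ∠(BQ, QM) = 83.50° ✗; |QM| = 20.60 ✓.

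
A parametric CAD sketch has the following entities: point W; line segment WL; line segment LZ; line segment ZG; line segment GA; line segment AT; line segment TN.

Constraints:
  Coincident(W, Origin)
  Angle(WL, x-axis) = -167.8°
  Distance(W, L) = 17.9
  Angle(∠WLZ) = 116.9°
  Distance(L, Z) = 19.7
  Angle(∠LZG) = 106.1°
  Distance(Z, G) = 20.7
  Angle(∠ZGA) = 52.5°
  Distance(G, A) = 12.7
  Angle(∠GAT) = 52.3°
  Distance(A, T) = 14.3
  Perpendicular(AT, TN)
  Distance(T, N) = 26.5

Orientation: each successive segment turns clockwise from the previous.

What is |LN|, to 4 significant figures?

49.99

W is at the origin; WL runs at -167.8° with length 17.9, so L = (-17.50, -3.783). ∠WLZ = 116.9° gives LZ at 129.1° from the x-axis; with |LZ| = 19.7, Z = (-29.92, 11.51). ∠LZG = 106.1° gives ZG at 55.20° from the x-axis; with |ZG| = 20.7, G = (-18.11, 28.50). ∠ZGA = 52.5° gives GA at -72.30° from the x-axis; with |GA| = 12.7, A = (-14.25, 16.40). ∠GAT = 52.3° gives AT at 160.0° from the x-axis; with |AT| = 14.3, T = (-27.68, 21.30). AT ⟂ TN, so TN runs at 70.00°; with |TN| = 26.5, N = (-18.62, 46.20). Then |LN| = |N − L| = 49.99.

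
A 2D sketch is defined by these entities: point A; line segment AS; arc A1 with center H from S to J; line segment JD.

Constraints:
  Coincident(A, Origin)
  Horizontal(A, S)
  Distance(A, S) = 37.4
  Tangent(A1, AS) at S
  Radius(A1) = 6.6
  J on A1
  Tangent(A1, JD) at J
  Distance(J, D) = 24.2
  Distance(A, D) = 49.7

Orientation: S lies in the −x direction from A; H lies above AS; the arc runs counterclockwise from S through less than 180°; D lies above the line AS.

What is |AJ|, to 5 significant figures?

32.257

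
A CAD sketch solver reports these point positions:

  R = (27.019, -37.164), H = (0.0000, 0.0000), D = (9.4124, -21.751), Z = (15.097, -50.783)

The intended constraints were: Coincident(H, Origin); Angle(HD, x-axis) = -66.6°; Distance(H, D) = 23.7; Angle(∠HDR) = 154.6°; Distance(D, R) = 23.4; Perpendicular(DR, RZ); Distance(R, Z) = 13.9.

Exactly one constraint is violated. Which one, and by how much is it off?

Distance(R, Z) = 13.9 — off by 4.20.

H = (0.00, 0.00) ✓; HD at -66.60° ✓; |HD| = 23.70 ✓; ∠HDR = 154.6° ✓; |DR| = 23.40 ✓; ∠(DR, RZ) = 90.00° ✓; |RZ| = 18.10 ✗.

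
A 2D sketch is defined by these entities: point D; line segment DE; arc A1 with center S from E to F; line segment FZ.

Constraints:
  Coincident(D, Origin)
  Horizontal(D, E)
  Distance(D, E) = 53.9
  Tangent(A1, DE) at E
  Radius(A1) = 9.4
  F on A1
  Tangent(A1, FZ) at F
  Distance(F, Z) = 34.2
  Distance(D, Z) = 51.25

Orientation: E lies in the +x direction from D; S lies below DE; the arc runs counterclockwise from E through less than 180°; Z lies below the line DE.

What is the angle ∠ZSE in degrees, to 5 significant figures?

145.36°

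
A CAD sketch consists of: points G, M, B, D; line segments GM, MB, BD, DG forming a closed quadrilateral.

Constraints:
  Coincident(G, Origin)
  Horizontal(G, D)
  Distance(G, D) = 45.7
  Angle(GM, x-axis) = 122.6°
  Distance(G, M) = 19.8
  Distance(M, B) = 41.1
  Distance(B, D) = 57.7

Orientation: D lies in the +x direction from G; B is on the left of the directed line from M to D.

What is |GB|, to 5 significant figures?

51.059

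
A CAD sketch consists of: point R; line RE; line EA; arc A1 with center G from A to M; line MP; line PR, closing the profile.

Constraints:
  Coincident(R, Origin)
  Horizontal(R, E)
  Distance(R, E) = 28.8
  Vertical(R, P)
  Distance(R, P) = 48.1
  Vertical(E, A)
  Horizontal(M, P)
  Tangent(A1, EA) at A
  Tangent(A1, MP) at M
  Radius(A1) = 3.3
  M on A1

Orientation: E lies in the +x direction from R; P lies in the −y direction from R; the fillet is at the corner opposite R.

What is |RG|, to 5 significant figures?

51.549

RP is vertical with |RP| = 48.1 and P on the −y side, so P = (0.0000, -48.100). The virtual corner opposite R is at (28.800, -48.100). Tangency of A1 to EA means the radius GA is perpendicular to EA and the tangent condition forces GM to be normal to MP, with radius 3.3, so the center G sits 3.3 in from both sides at G = (25.500, -44.800). Then |RG| = |G − R| = 51.549.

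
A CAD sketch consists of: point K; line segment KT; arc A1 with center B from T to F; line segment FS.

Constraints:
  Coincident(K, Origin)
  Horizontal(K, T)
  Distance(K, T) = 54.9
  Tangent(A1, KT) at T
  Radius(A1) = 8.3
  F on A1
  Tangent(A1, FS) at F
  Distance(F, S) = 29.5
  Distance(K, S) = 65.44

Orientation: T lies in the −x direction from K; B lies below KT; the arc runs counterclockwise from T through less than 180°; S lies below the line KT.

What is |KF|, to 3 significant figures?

63.7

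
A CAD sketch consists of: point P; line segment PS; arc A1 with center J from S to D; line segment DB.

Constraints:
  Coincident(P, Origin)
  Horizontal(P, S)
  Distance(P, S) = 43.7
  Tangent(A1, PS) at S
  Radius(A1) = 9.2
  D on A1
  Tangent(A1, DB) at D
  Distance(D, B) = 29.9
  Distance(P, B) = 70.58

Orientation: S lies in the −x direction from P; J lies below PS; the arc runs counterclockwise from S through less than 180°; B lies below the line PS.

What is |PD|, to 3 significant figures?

52.9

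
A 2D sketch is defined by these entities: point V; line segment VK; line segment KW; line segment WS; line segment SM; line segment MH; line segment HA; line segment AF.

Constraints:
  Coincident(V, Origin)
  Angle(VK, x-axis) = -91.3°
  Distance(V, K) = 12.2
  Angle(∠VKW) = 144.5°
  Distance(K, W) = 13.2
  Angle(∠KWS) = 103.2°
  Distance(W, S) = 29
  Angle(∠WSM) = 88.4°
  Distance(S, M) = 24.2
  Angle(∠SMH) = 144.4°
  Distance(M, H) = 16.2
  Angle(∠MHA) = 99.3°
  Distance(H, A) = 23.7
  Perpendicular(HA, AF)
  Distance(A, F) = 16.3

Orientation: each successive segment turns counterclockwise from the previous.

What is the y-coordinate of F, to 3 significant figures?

-10.4

V is at the origin; VK runs at -91.3° with length 12.2, so K = (-0.277, -12.2). ∠VKW = 144.5° gives KW at -55.8° from the x-axis; with |KW| = 13.2, W = (7.14, -23.1). ∠KWS = 103.2° gives WS at 21.0° from the x-axis; with |WS| = 29.0, S = (34.2, -12.7). ∠WSM = 88.4° gives SM at 113° from the x-axis; with |SM| = 24.2, M = (24.9, 9.62). ∠SMH = 144.4° gives MH at 148° from the x-axis; with |MH| = 16.2, H = (11.1, 18.2). ∠MHA = 99.3° gives HA at -131° from the x-axis; with |HA| = 23.7, A = (-4.43, 0.297). HA is perpendicular to AF, so AF runs at -41.1°; with |AF| = 16.3, F = (7.85, -10.4). So F.y = -10.4.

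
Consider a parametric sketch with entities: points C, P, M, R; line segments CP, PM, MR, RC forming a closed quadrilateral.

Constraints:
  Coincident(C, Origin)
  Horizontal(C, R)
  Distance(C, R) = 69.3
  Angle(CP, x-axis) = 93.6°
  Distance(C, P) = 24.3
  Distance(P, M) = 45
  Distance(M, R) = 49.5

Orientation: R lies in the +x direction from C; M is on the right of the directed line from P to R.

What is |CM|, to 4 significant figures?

26.07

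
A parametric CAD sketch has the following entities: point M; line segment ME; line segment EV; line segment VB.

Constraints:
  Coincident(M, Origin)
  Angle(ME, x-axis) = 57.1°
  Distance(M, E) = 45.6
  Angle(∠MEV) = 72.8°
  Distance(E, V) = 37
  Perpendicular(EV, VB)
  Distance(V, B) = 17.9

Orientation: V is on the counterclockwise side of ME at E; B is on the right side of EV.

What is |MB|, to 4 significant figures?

65.81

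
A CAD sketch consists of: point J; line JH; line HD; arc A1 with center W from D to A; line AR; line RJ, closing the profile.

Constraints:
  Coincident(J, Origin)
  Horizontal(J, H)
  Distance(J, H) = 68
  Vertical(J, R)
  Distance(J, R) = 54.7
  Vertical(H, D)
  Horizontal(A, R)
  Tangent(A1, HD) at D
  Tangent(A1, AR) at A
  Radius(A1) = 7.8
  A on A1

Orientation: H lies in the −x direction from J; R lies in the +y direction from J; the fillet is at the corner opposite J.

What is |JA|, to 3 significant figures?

81.3

J is at the origin; J and H share the same y with |JH| = 68.0 and H on the −x side, so H = (-68.0, 0.00). JR is vertical with |JR| = 54.7 and R on the +y side, so R = (0.00, 54.7). The virtual corner opposite J is at (-68.0, 54.7). A1 meets HD tangentially, so WD is at right angles to HD and the tangent condition forces WA to be normal to AR, with radius 7.8, so the center W sits 7.8 in from both sides at W = (-60.2, 46.9). That places the tangent points at D = (-68.0, 46.9) on HD and A = (-60.2, 54.7) on AR. Then |JA| = |A − J| = 81.3.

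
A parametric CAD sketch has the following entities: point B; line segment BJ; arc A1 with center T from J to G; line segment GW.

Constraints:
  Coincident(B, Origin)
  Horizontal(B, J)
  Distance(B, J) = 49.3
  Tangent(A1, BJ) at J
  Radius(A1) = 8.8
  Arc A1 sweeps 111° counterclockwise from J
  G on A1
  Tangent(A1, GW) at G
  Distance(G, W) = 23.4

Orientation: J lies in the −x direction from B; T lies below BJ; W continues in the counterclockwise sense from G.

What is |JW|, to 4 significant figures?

33.80

On A1, J sits at bearing 90° from T; a 111° counterclockwise sweep puts G at bearing 201°, so G = T + 8.8·(cos 201°, sin 201°) = (-57.52, -11.95). A1 meets GW tangentially, so TG is at right angles to GW, so GW runs along (−sin 201°, cos 201°); with |GW| = 23.4, W = (-49.13, -33.80). Then |JW| = |W − J| = 33.80.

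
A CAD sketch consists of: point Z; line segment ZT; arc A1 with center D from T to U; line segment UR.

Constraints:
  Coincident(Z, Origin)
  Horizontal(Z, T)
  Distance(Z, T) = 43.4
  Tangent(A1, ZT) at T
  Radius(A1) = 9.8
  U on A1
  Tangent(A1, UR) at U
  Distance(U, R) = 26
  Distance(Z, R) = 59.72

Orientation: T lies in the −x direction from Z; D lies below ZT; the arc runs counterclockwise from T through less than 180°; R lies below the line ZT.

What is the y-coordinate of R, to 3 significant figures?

-37.4

Checks: |DT| = 9.800 ✓; |DU| = 9.800 ✓; ∠(DU, UR) = 90.00° ✓; |UR| = 26.00 ✓; |ZR| = 59.72 ✓.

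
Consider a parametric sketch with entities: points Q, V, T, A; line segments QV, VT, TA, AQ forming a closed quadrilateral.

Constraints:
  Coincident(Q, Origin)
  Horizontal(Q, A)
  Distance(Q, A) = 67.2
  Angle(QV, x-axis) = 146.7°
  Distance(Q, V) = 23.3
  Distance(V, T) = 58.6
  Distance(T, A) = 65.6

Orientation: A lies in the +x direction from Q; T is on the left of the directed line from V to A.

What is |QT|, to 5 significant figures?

56.533

Checks: |VT| = 58.60 ✓; |TA| = 65.60 ✓.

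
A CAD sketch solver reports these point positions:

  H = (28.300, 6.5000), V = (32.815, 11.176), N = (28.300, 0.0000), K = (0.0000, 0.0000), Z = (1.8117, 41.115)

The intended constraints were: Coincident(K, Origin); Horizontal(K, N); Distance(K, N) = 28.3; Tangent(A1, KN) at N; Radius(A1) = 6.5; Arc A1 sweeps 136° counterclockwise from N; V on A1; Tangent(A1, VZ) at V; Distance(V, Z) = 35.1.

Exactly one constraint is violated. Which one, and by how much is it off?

Distance(V, Z) = 35.1 — off by 8.00.

K = (0.00, 0.00) ✓; K.y = 0.00, N.y = 0.00 ✓; |KN| = 28.30 ✓; ∠(HN, NK) = 90.00° ✓; |HN| = 6.500 ✓; bearing(H→V) − bearing(H→N) = 136.0° ✓; |HV| = 6.500 ✓; ∠(HV, VZ) = 90.00° ✓; |VZ| = 43.10 ✗.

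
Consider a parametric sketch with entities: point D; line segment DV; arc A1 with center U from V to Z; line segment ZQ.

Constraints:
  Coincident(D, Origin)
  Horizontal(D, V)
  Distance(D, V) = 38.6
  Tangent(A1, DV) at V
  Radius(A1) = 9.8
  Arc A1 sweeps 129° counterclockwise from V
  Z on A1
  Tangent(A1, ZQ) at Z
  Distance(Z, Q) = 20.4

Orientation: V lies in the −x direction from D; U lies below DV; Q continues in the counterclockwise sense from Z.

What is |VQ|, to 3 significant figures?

32.2

D is at the origin; D and V share the same y with |DV| = 38.6 and V on the −x side, so V = (-38.6, 0.00). Since A1 is tangent to DV there, UV ⟂ DV, so U = V + (0, -9.8) = (-38.6, -9.80). On A1, V sits at bearing 90° from U; a 129° counterclockwise sweep puts Z at bearing 219°, so Z = U + 9.8·(cos 219°, sin 219°) = (-46.2, -16.0). Tangency of A1 to ZQ means the radius UZ is perpendicular to ZQ, so ZQ runs along (−sin 219°, cos 219°); with |ZQ| = 20.4, Q = (-33.4, -31.8). Then |VQ| = |Q − V| = 32.2.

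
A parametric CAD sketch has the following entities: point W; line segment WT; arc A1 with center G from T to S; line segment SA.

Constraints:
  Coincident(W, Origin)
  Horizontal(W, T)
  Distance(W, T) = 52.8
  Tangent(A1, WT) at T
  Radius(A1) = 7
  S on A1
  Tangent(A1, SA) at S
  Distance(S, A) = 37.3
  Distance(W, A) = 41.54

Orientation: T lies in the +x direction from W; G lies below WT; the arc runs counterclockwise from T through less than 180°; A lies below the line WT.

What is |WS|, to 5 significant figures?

47.229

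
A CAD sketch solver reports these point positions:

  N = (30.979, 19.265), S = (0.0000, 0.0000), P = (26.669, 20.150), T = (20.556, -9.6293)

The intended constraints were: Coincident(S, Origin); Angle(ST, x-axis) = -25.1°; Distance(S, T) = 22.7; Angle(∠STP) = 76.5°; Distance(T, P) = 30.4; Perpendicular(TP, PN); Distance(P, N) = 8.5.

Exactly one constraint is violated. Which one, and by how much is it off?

Distance(P, N) = 8.5 — off by 4.10.

S = (0.00, 0.00) ✓; ST at -25.10° ✓; |ST| = 22.70 ✓; ∠STP = 76.50° ✓; |TP| = 30.40 ✓; ∠(TP, PN) = 90.00° ✓; |PN| = 4.400 ✗.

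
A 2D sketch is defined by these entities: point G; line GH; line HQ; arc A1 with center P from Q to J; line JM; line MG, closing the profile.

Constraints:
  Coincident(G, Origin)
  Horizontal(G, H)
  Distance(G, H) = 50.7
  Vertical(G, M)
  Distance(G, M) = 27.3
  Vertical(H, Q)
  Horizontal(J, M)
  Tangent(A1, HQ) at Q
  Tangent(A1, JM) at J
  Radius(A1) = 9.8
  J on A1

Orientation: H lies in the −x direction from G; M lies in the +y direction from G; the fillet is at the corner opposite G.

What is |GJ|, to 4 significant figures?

49.17

The virtual corner opposite G is at (-50.70, 27.30). Since A1 is tangent to HQ there, PQ ⟂ HQ and tangency of A1 to JM means the radius PJ is perpendicular to JM, with radius 9.8, so the center P sits 9.8 in from both sides at P = (-40.90, 17.50). That places the tangent points at Q = (-50.70, 17.50) on HQ and J = (-40.90, 27.30) on JM. Then |GJ| = |J − G| = 49.17.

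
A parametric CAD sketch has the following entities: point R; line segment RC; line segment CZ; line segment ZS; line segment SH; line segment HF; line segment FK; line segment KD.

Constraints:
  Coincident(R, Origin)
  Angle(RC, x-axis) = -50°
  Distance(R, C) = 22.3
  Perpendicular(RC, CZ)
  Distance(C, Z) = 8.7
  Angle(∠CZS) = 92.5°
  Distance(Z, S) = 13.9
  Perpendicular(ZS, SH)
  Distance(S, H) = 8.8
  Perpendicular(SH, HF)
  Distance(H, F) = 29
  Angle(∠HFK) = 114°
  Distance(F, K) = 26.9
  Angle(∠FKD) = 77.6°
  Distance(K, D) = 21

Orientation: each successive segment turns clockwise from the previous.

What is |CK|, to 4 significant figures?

35.46

R is at the origin; RC runs at -50.0° with length 22.3, so C = (14.33, -17.08). The perpendicularity gives CZ at right angles to RC, so CZ runs at -140.0°; with |CZ| = 8.7, Z = (7.670, -22.68). ∠CZS = 92.5° gives ZS at 132.5° from the x-axis; with |ZS| = 13.9, S = (-1.721, -12.43). ZS is perpendicular to SH, so SH runs at 42.50°; with |SH| = 8.8, H = (4.767, -6.482). The perpendicularity gives HF at right angles to SH, so HF runs at -47.50°; with |HF| = 29.0, F = (24.36, -27.86). ∠HFK = 114.0° gives FK at -113.5° from the x-axis; with |FK| = 26.9, K = (13.63, -52.53). Then |CK| = |K − C| = 35.46.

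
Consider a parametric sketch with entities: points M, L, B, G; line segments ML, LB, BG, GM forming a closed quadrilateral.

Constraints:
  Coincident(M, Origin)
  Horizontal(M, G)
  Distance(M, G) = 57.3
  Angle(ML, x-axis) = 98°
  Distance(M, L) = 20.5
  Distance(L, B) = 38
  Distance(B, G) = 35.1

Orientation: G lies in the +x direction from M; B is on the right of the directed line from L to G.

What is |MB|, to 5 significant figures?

24.219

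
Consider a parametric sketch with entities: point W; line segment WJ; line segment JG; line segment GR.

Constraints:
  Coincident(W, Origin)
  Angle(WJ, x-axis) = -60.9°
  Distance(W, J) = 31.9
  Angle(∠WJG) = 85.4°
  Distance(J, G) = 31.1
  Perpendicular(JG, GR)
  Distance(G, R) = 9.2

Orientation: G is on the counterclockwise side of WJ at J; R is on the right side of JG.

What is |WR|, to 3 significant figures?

50.0

W is at the origin; WJ runs at -60.9° with length 31.9, so J = 31.9·(cos -60.9°, sin -60.9°) = (15.5, -27.9). ∠WJG = 85.4°, so JG runs at -60.9° + (180° − 85.4°) = 33.7° from the x-axis; with |JG| = 31.1, G = J + 31.1·(cos 33.7°, sin 33.7°) = (41.4, -10.6). JG is perpendicular to GR; with |GR| = 9.2 on the right of JG, R = G + 9.2·(0.555, -0.832) = (46.5, -18.3). Then |WR| = |R − W| = 50.0.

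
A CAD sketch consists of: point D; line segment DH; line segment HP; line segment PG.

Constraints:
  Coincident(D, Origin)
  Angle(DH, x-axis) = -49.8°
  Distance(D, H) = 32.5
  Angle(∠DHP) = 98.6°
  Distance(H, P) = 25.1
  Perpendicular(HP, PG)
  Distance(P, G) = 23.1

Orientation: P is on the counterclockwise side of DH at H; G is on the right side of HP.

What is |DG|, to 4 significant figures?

62.84

∠DHP = 98.6°, so HP runs at -49.8° + (180° − 98.6°) = 31.60° from the x-axis; with |HP| = 25.1, P = H + 25.1·(cos 31.60°, sin 31.60°) = (42.36, -11.67). HP is perpendicular to PG; with |PG| = 23.1 on the right of HP, G = P + 23.1·(0.5240, -0.8517) = (54.46, -31.35). Then |DG| = |G − D| = 62.84.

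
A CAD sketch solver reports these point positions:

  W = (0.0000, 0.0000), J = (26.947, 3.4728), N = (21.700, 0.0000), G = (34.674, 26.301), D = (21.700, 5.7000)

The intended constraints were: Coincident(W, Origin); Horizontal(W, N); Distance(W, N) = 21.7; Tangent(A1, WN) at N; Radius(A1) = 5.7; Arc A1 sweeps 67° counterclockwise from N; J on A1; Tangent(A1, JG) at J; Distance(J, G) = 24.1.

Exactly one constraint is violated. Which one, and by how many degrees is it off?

Tangent(A1, JG) at J — off by 4.30°.

W = (0.00, 0.00) ✓; W.y = 0.00, N.y = 0.00 ✓; |WN| = 21.70 ✓; ∠(DN, NW) = 90.00° ✓; |DN| = 5.700 ✓; bearing(D→J) − bearing(D→N) = 67.00° ✓; |DJ| = 5.700 ✓; ∠(DJ, JG) = 85.70° ✗; |JG| = 24.10 ✓.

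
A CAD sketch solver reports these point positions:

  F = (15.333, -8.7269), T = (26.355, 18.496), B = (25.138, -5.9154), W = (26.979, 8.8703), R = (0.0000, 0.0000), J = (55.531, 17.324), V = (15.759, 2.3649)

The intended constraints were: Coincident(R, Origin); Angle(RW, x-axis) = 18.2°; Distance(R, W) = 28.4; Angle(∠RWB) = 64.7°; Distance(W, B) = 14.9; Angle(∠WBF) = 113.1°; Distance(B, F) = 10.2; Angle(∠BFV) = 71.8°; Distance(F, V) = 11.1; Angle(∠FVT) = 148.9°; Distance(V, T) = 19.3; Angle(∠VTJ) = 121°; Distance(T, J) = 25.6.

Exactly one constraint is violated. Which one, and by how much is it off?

Distance(T, J) = 25.6 — off by 3.60.

R = (0.00, 0.00) ✓; RW at 18.20° ✓; |RW| = 28.40 ✓; ∠RWB = 64.70° ✓; |WB| = 14.90 ✓; ∠WBF = 113.1° ✓; |BF| = 10.20 ✓; ∠BFV = 71.80° ✓; |FV| = 11.10 ✓; ∠FVT = 148.9° ✓; |VT| = 19.30 ✓; ∠VTJ = 121.0° ✓; |TJ| = 29.20 ✗.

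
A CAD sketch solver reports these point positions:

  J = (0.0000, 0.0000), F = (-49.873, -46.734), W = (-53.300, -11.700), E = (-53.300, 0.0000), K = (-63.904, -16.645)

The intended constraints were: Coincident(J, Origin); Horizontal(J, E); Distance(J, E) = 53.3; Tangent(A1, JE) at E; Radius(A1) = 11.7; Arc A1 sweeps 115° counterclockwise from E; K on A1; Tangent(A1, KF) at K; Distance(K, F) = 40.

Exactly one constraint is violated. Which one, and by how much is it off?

Distance(K, F) = 40 — off by 6.80.

J = (0.00, 0.00) ✓; J.y = 0.00, E.y = 0.00 ✓; |JE| = 53.30 ✓; ∠(WE, EJ) = 90.00° ✓; |WE| = 11.70 ✓; bearing(W→K) − bearing(W→E) = 115.0° ✓; |WK| = 11.70 ✓; ∠(WK, KF) = 90.00° ✓; |KF| = 33.20 ✗.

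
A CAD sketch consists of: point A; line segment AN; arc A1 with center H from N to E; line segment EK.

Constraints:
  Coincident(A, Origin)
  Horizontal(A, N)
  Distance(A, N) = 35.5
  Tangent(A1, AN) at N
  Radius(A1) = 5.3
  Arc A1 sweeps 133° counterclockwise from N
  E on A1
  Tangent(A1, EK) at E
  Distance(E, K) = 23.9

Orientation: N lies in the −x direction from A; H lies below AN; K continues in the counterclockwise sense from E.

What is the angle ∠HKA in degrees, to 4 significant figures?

71.66°

On A1, N sits at bearing 90° from H; a 133° counterclockwise sweep puts E at bearing 223°, so E = H + 5.3·(cos 223°, sin 223°) = (-39.38, -8.915). Since A1 is tangent to EK there, HE ⟂ EK, so EK runs along (−sin 223°, cos 223°); with |EK| = 23.9, K = (-23.08, -26.39). Then cos ∠HKA = KH·KA / (|KH||KA|), giving 71.66°.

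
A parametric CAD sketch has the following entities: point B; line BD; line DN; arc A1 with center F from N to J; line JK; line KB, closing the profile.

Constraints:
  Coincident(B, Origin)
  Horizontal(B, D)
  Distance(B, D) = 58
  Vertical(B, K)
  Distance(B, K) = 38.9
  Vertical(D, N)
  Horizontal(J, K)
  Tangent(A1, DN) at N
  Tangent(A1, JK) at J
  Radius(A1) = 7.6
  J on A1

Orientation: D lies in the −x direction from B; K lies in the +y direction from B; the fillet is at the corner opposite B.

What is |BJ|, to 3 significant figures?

63.7

B is at the origin; B and D share the same y with |BD| = 58.0 and D on the −x side, so D = (-58.0, 0.00). B and K share the same x with |BK| = 38.9 and K on the +y side, so K = (0.00, 38.9). The virtual corner opposite B is at (-58.0, 38.9). The tangent condition forces FN to be normal to DN and tangency of A1 to JK means the radius FJ is perpendicular to JK, with radius 7.6, so the center F sits 7.6 in from both sides at F = (-50.4, 31.3). That places the tangent points at N = (-58.0, 31.3) on DN and J = (-50.4, 38.9) on JK. Then |BJ| = |J − B| = 63.7.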